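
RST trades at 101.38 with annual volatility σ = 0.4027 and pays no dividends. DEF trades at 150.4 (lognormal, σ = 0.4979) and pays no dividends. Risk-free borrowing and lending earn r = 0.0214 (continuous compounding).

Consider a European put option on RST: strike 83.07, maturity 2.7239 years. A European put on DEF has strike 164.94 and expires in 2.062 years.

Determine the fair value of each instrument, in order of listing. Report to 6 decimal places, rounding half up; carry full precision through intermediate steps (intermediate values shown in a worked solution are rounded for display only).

price(RST put K=83.07) = 13.551167
price(DEF put K=164.94) = 46.841824

[RST put K=83.07]
σ√T = 0.4027·√2.7239 = 0.664626
d₁ = (ln(S/K) + (r+σ²/2)T) / (σ√T) = (ln(101.38/83.07) + (0.0214+0.4027²/2)·2.7239) / 0.664626 = (0.199192 + 0.279155) / 0.664626 = 0.719724
d₂ = d₁ − σ√T = 0.719724 − 0.664626 = 0.055099
e^{−rT} = 0.943375
N(−d₁) = 0.235847,  N(−d₂) = 0.478030
price = K·e^{−rT}·N(−d₂) − S·N(−d₁) = 37.461372 − 23.910205 = 13.551167
[DEF put K=164.94]
σ√T = 0.4979·√2.062 = 0.714968
d₁ = (ln(S/K) + (r+σ²/2)T) / (σ√T) = (ln(150.4/164.94) + (0.0214+0.4979²/2)·2.062) / 0.714968 = (-0.092283 + 0.299716) / 0.714968 = 0.290129
d₂ = d₁ − σ√T = 0.290129 − 0.714968 = -0.424839
e^{−rT} = 0.956833
N(−d₁) = 0.385859,  N(−d₂) = 0.664523
price = K·e^{−rT}·N(−d₂) − S·N(−d₁) = 104.874984 − 58.033159 = 46.841824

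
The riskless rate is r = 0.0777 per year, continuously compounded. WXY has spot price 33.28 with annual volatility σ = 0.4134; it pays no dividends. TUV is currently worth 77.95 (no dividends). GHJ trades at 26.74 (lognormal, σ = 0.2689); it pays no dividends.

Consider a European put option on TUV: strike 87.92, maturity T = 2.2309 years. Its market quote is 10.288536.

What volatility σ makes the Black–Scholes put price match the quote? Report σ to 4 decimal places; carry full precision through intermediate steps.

sigma = 0.2714

At σ = 0.2714 the Black–Scholes value reproduces the quote:
σ√T = 0.2714·√2.2309 = 0.405368
d₁ = (ln(S/K) + (r+σ²/2)T) / (σ√T) = (ln(77.95/87.92) + (0.0777+0.2714²/2)·2.2309) / 0.405368 = (-0.120360 + 0.255503) / 0.405368 = 0.333383
d₂ = d₁ − σ√T = 0.333383 − 0.405368 = -0.071985
e^{−rT} = 0.840851
N(−d₁) = 0.369423,  N(−d₂) = 0.528693
V = K·e^{−rT}·N(−d₂) − S·N(−d₁) = 39.085024 − 28.796488 = 10.288536 (equal to the quote); since ∂V/∂σ > 0 for all σ, the implied volatility is unique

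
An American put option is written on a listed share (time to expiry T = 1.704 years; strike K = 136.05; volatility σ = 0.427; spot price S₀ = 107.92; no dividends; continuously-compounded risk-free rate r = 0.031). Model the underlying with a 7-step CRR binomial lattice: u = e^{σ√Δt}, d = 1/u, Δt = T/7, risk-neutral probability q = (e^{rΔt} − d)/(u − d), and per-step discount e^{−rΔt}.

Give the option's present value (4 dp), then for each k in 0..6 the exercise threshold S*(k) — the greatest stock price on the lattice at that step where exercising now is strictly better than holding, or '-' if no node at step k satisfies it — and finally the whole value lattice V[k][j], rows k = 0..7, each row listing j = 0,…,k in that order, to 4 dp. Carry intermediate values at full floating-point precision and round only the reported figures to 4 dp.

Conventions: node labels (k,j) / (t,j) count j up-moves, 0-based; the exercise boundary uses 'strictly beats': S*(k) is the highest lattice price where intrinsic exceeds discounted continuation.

params: Δt=0.24343 u=1.23451 d=0.81004 q=0.46537 e^(-rΔt)=0.99248
t_7 payoffs: 111.3535 98.4120 78.6890 48.6308 2.8215 0.0000 0.0000 0.0000
t_6: node(6,0) S=30.4882 payoff=105.5618 vs cont=104.5390 → 105.5618 [stop]  node(6,1) S=46.4645 payoff=89.5855 vs cont=88.5627 → 89.5855 [stop]  node(6,2) S=70.8128 payoff=65.2372 vs cont=64.2144 → 65.2372 [stop]  node(6,3) S=107.9200 payoff=28.1300 vs cont=27.1072 → 28.1300 [stop]  node(6,4) S=164.4721 payoff=0.0000 vs cont=1.4971 → 1.4971 [wait]  node(6,5) S=250.6585 payoff=0.0000 vs cont=0.0000 → 0.0000 [wait]  node(6,6) S=382.0082 payoff=0.0000 vs cont=0.0000 → 0.0000 [wait]  ⇒ S*(6)=107.9200
t_5: node(5,0) S=37.6380 payoff=98.4120 vs cont=97.3892 → 98.4120 [stop]  node(5,1) S=57.3610 payoff=78.6890 vs cont=77.6662 → 78.6890 [stop]  node(5,2) S=87.4192 payoff=48.6308 vs cont=47.6080 → 48.6308 [stop]  node(5,3) S=133.2285 payoff=2.8215 vs cont=15.6176 → 15.6176 [wait]  node(5,4) S=203.0427 payoff=0.0000 vs cont=0.7944 → 0.7944 [wait]  node(5,5) S=309.4408 payoff=0.0000 vs cont=0.0000 → 0.0000 [wait]  ⇒ S*(5)=87.4192
t_4: node(4,0) S=46.4645 payoff=89.5855 vs cont=88.5627 → 89.5855 [stop]  node(4,1) S=70.8128 payoff=65.2372 vs cont=64.2144 → 65.2372 [stop]  node(4,2) S=107.9200 payoff=28.1300 vs cont=33.0173 → 33.0173 [wait]  node(4,3) S=164.4721 payoff=0.0000 vs cont=8.6537 → 8.6537 [wait]  node(4,4) S=250.6585 payoff=0.0000 vs cont=0.4215 → 0.4215 [wait]  ⇒ S*(4)=70.8128
t_3: node(3,0) S=57.3610 payoff=78.6890 vs cont=77.6662 → 78.6890 [stop]  node(3,1) S=87.4192 payoff=48.6308 vs cont=49.8653 → 49.8653 [wait]  node(3,2) S=133.2285 payoff=2.8215 vs cont=21.5163 → 21.5163 [wait]  node(3,3) S=203.0427 payoff=0.0000 vs cont=4.7865 → 4.7865 [wait]  ⇒ S*(3)=57.3610
t_2: node(2,0) S=70.8128 payoff=65.2372 vs cont=64.7846 → 65.2372 [stop]  node(2,1) S=107.9200 payoff=28.1300 vs cont=36.3968 → 36.3968 [wait]  node(2,2) S=164.4721 payoff=0.0000 vs cont=13.6275 → 13.6275 [wait]  ⇒ S*(2)=70.8128
t_1: node(1,0) S=87.4192 payoff=48.6308 vs cont=51.4262 → 51.4262 [wait]  node(1,1) S=133.2285 payoff=2.8215 vs cont=25.6067 → 25.6067 [wait]  ⇒ S*(1)=-
t_0: node(0,0) S=107.9200 payoff=28.1300 vs cont=39.1143 → 39.1143 [wait]  ⇒ S*(0)=-

price = 39.1143
boundary = - - 70.8128 57.3610 70.8128 87.4192 107.9200
tree:
39.1143
51.4262 25.6067
65.2372 36.3968 13.6275
78.6890 49.8653 21.5163 4.7865
89.5855 65.2372 33.0173 8.6537 0.4215
98.4120 78.6890 48.6308 15.6176 0.7944 0.0000
105.5618 89.5855 65.2372 28.1300 1.4971 0.0000 0.0000
111.3535 98.4120 78.6890 48.6308 2.8215 0.0000 0.0000 0.0000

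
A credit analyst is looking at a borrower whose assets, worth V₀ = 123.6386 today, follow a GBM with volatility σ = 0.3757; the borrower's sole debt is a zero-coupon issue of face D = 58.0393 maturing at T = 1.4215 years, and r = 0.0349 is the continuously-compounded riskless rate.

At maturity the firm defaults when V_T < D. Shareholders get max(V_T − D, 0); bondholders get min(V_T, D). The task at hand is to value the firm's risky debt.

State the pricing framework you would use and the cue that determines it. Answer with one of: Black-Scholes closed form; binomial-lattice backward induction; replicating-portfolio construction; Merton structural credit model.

framework: Merton structural credit model

Key observation: the question is about default risk generated by asset-value dynamics against a debt face of 58.0393 — the structural framework prices exactly that.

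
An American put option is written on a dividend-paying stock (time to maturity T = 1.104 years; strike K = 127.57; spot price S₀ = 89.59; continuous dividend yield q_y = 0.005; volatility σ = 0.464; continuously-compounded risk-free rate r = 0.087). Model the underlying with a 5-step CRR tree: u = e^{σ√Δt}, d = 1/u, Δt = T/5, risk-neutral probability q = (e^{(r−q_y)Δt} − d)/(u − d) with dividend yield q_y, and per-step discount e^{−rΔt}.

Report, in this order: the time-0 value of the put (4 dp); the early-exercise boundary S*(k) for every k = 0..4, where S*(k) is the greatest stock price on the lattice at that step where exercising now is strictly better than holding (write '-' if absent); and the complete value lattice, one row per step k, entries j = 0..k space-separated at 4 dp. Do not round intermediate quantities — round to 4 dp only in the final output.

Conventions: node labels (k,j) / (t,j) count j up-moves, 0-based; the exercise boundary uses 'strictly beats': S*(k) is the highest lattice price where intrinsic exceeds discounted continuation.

price = 40.3748
boundary = - 72.0394 57.9269 72.0394 89.5900
tree:
40.3748
55.5306 26.0346
69.6431 38.9178 13.5148
80.9909 55.5306 22.9864 4.0865
90.1157 69.6431 37.9800 8.1248 0.0000
97.4530 80.9909 55.5306 16.1536 0.0000 0.0000

Δt=0.22080, u=1.24363, d=0.80410, q=0.48728, disc=e^(-rΔt)=0.98097
k=5 terminal: V=max(K-S,0) → 97.4530 80.9909 55.5306 16.1536 0.0000 0.0000
k=4: j=0 S=37.4543 intr=90.1157 cont=87.7299 V=90.1157[EX]; j=1 S=57.9269 intr=69.6431 cont=67.2798 V=69.6431[EX]; j=2 S=89.5900 intr=37.9800 cont=35.6517 V=37.9800[EX]; j=3 S=138.5602 intr=0.0000 cont=8.1248 V=8.1248[hold]; j=4 S=214.2977 intr=0.0000 cont=0.0000 V=0.0000[hold]  S*(4)=89.5900
k=3: j=0 S=46.5791 intr=80.9909 cont=78.6151 V=80.9909[EX]; j=1 S=72.0394 intr=55.5306 cont=53.1829 V=55.5306[EX]; j=2 S=111.4164 intr=16.1536 cont=22.9864 V=22.9864[hold]; j=3 S=172.3170 intr=0.0000 cont=4.0865 V=4.0865[hold]  S*(3)=72.0394
k=2: j=0 S=57.9269 intr=69.6431 cont=67.2798 V=69.6431[EX]; j=1 S=89.5900 intr=37.9800 cont=38.9178 V=38.9178[hold]; j=2 S=138.5602 intr=0.0000 cont=13.5148 V=13.5148[hold]  S*(2)=57.9269
k=1: j=0 S=72.0394 intr=55.5306 cont=53.6312 V=55.5306[EX]; j=1 S=111.4164 intr=16.1536 cont=26.0346 V=26.0346[hold]  S*(1)=72.0394
k=0: j=0 S=89.5900 intr=37.9800 cont=40.3748 V=40.3748[hold]  S*(0)=-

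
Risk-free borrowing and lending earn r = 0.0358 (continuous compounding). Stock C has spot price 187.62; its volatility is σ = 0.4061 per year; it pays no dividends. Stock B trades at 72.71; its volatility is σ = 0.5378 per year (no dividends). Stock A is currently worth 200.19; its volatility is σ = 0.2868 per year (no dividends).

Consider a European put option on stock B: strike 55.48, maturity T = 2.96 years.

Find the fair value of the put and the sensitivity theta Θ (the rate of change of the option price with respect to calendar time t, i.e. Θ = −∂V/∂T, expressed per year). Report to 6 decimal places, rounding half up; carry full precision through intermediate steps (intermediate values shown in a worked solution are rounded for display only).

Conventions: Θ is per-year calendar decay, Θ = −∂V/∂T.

σ√T = 0.5378·√2.96 = 0.925266
d₁ = (ln(S/K) + (r+σ²/2)T) / (σ√T) = (ln(72.71/55.48) + (0.0358+0.5378²/2)·2.96) / 0.925266 = (0.270456 + 0.534027) / 0.925266 = 0.869461
d₂ = d₁ − σ√T = 0.869461 − 0.925266 = -0.055805
e^{−rT} = 0.899453
N(−d₁) = 0.192297,  N(−d₂) = 0.522251
Put price V = K·e^{−rT}·N(−d₂) − S·N(−d₁) = 26.061219 − 13.981948 = 12.079271
φ(d₁) = (1/√(2π))·e^{−d₁²/2} = 0.273372
Θ = −S·φ(d₁)·σ/(2√T) + r·K·e^{−rT}·N(−d₂) = −3.106661 + 0.932992 = -2.173670

price = 12.079271
Θ = -2.173670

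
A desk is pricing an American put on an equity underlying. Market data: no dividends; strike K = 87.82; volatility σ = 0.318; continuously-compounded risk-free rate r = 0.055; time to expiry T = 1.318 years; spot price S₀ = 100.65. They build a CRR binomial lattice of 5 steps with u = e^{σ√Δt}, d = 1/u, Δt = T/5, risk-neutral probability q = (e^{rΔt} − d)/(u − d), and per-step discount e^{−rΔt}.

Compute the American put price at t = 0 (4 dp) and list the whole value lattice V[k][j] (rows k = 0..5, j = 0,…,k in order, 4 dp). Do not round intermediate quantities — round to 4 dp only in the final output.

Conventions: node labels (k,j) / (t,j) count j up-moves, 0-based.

price = 6.1121
tree:
6.1121
10.2789 2.1853
16.7620 4.1915 0.2727
26.1470 8.0044 0.5577 0.0000
35.4372 15.2092 1.1403 0.0000 0.0000
43.3279 26.1470 2.3315 0.0000 0.0000 0.0000

Δt=0.26360  u=1.17735  d=0.84936  q=0.50380  discount=0.98561
step 5 (expiry): payoffs max(K−S,0) = 43.3279 26.1470 2.3315 0.0000 0.0000 0.0000
k=4: (k=4,j=0): S=52.3828, K−S=35.4372, hold=34.1731 ⇒ V=35.4372 exercise | (k=4,j=1): S=72.6108, K−S=15.2092, hold=13.9451 ⇒ V=15.2092 exercise | (k=4,j=2): S=100.6500, K−S=0.0000, hold=1.1403 ⇒ V=1.1403 continue | (k=4,j=3): S=139.5167, K−S=0.0000, hold=0.0000 ⇒ V=0.0000 continue | (k=4,j=4): S=193.3920, K−S=0.0000, hold=0.0000 ⇒ V=0.0000 continue
k=3: (k=3,j=0): S=61.6730, K−S=26.1470, hold=24.8830 ⇒ V=26.1470 exercise | (k=3,j=1): S=85.4885, K−S=2.3315, hold=8.0044 ⇒ V=8.0044 continue | (k=3,j=2): S=118.5004, K−S=0.0000, hold=0.5577 ⇒ V=0.5577 continue | (k=3,j=3): S=164.2602, K−S=0.0000, hold=0.0000 ⇒ V=0.0000 continue
k=2: (k=2,j=0): S=72.6108, K−S=15.2092, hold=16.7620 ⇒ V=16.7620 continue | (k=2,j=1): S=100.6500, K−S=0.0000, hold=4.1915 ⇒ V=4.1915 continue | (k=2,j=2): S=139.5167, K−S=0.0000, hold=0.2727 ⇒ V=0.2727 continue
k=1: (k=1,j=0): S=85.4885, K−S=2.3315, hold=10.2789 ⇒ V=10.2789 continue | (k=1,j=1): S=118.5004, K−S=0.0000, hold=2.1853 ⇒ V=2.1853 continue
k=0: (k=0,j=0): S=100.6500, K−S=0.0000, hold=6.1121 ⇒ V=6.1121 continue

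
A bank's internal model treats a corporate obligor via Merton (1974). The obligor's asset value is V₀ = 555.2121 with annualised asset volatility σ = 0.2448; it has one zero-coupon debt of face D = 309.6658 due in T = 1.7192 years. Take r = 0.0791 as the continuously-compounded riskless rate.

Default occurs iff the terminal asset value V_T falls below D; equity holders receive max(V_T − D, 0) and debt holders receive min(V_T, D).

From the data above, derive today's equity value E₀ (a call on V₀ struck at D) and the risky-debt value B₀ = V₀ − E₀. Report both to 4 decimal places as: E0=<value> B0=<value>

E0=285.4518 B0=269.7603

Apply the equity-as-call identities (strike 309.6658, horizon 1.7192 years):
d₁ = [ln(V₀/D) + (r + σ²/2)T] / (σ√T)
   = [ln(555.2121/309.6658) + (0.0791 + 0.5·0.2448²)·1.7192] / (0.2448·√1.7192)
   = [0.583857 + 0.187502] / 0.320978 = 2.403154
d₂ = d₁ − σ√T = 2.403154 − 0.320978 = 2.082177
N(d₁) = 0.991873,  N(d₂) = 0.981337,  e^(−rT) = 0.872852
E₀ = V₀·N(d₁) − D·e^(−rT)·N(d₂)
   = 555.2121·0.991873 − 309.6658·0.872852·0.981337 = 285.451753
B₀ = V₀ − E₀ = 555.2121 − 285.451753 = 269.760347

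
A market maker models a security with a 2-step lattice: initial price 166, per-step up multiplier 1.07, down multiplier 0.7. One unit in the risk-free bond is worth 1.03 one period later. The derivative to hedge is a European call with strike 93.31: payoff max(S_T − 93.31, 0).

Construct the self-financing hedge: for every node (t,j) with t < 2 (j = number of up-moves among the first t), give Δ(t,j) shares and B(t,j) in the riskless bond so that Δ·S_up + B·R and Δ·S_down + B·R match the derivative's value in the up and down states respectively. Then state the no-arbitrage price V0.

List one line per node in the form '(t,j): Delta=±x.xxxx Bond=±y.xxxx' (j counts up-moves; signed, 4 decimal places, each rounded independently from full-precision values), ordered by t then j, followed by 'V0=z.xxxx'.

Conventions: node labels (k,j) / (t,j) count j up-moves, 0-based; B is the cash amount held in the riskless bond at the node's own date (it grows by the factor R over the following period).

(0,0): Delta=0.9795 Bond=-84.4262
(1,0): Delta=0.7216 Bond=-56.9845
(1,1): Delta=1.0000 Bond=-90.5922
V0=78.1782

Risk-neutral probability p* = (R−d)/(u−d) = (1.03−0.7)/(1.07−0.7) = 0.8919.
Terminal payoffs: V(2,0)=0.0000, V(2,1)=31.0240, V(2,2)=96.7434
  t=1,j=0: stock 116.2000 → up 124.3340 (V=31.0240), down 81.3400 (V=0.0000). Price 26.8641; hedge Δ=0.7216, bond B=-56.9845.
  t=1,j=1: stock 177.6200 → up 190.0534 (V=96.7434), down 124.3340 (V=31.0240). Price 87.0278; hedge Δ=1.0000, bond B=-90.5922.
  t=0,j=0: stock 166.0000 → up 177.6200 (V=87.0278), down 116.2000 (V=26.8641). Price 78.1782; hedge Δ=0.9795, bond B=-84.4262.
Check: Δ(0,0)·S0 + B(0,0) = 78.1782 = V0.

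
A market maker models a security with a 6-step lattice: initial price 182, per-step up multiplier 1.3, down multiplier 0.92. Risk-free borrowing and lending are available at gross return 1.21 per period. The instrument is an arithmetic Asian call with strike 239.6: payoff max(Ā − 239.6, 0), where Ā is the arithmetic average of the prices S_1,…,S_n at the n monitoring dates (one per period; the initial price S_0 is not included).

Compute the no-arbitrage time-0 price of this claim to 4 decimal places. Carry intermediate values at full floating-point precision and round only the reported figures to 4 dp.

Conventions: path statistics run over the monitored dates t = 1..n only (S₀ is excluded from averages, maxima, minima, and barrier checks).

Risk-neutral up-probability p* = (R−d)/(u−d) = (1.21−0.92)/(1.3−0.92) = 0.7632; the claim prices as the p*-weighted sum of path payoffs discounted by R^6.
Enumerate all 2^6 = 64 price paths (U = up ×1.3, D = down ×0.92); each path with k up-moves has probability p*^k·(1−p*)^(6−k).
DDDDDD: Ā=137.3165, payoff=0.0000, prob=0.000177
UDDDDD: Ā=194.0342, payoff=0.0000, prob=0.000569
DUDDDD: Ā=182.5075, payoff=0.0000, prob=0.000569
UUDDDD: Ā=257.8911, payoff=18.2911, prob=0.001833
DDUDDD: Ā=171.9030, payoff=0.0000, prob=0.000569
UDUDDD: Ā=242.9064, payoff=3.3064, prob=0.001833
DUUDDD: Ā=231.3797, payoff=0.0000, prob=0.001833
UUUDDD: Ā=326.9496, payoff=87.3496, prob=0.005905
DDDUDD: Ā=162.1468, payoff=0.0000, prob=0.000569
UDDUDD: Ā=229.1205, payoff=0.0000, prob=0.001833
DUDUDD: Ā=217.5938, payoff=0.0000, prob=0.001833
UUDUDD: Ā=307.4695, payoff=67.8695, prob=0.005905
DDUUDD: Ā=206.9893, payoff=0.0000, prob=0.001833
UDUUDD: Ā=292.4849, payoff=52.8849, prob=0.005905
DUUUDD: Ā=280.9582, payoff=41.3582, prob=0.005905
UUUUDD: Ā=397.0062, payoff=157.4062, prob=0.019027
DDDDUD: Ā=153.1711, payoff=0.0000, prob=0.000569
UDDDUD: Ā=216.4375, payoff=0.0000, prob=0.001833
DUDDUD: Ā=204.9108, payoff=0.0000, prob=0.001833
UUDDUD: Ā=289.5479, payoff=49.9479, prob=0.005905
DDUDUD: Ā=194.3063, payoff=0.0000, prob=0.001833
UDUDUD: Ā=274.5632, payoff=34.9632, prob=0.005905
DUUDUD: Ā=263.0365, payoff=23.4365, prob=0.005905
UUUDUD: Ā=371.6821, payoff=132.0821, prob=0.019027
DDDUUD: Ā=184.5501, payoff=0.0000, prob=0.001833
UDDUUD: Ā=260.7773, payoff=21.1773, prob=0.005905
DUDUUD: Ā=249.2506, payoff=9.6506, prob=0.005905
UUDUUD: Ā=352.2020, payoff=112.6020, prob=0.019027
DDUUUD: Ā=238.6461, payoff=0.0000, prob=0.005905
UDUUUD: Ā=337.2173, payoff=97.6173, prob=0.019027
DUUUUD: Ā=325.6907, payoff=86.0907, prob=0.019027
UUUUUD: Ā=460.2151, payoff=220.6151, prob=0.061310
DDDDDU: Ā=144.9135, payoff=0.0000, prob=0.000569
UDDDDU: Ā=204.7691, payoff=0.0000, prob=0.001833
DUDDDU: Ā=193.2424, payoff=0.0000, prob=0.001833
UUDDDU: Ā=273.0599, payoff=33.4599, prob=0.005905
DDUDDU: Ā=182.6379, payoff=0.0000, prob=0.001833
UDUDDU: Ā=258.0753, payoff=18.4753, prob=0.005905
DUUDDU: Ā=246.5486, payoff=6.9486, prob=0.005905
UUUDDU: Ā=348.3839, payoff=108.7839, prob=0.019027
DDDUDU: Ā=172.8817, payoff=0.0000, prob=0.001833
UDDUDU: Ā=244.2894, payoff=4.6894, prob=0.005905
DUDUDU: Ā=232.7627, payoff=0.0000, prob=0.005905
UUDUDU: Ā=328.9038, payoff=89.3038, prob=0.019027
DDUUDU: Ā=222.1582, payoff=0.0000, prob=0.005905
UDUUDU: Ā=313.9192, payoff=74.3192, prob=0.019027
DUUUDU: Ā=302.3925, payoff=62.7925, prob=0.019027
UUUUDU: Ā=427.2938, payoff=187.6938, prob=0.061310
DDDDUU: Ā=163.9060, payoff=0.0000, prob=0.001833
UDDDUU: Ā=231.6064, payoff=0.0000, prob=0.005905
DUDDUU: Ā=220.0797, payoff=0.0000, prob=0.005905
UUDDUU: Ā=310.9822, payoff=71.3822, prob=0.019027
DDUDUU: Ā=209.4752, payoff=0.0000, prob=0.005905
UDUDUU: Ā=295.9975, payoff=56.3975, prob=0.019027
DUUDUU: Ā=284.4708, payoff=44.8708, prob=0.019027
UUUDUU: Ā=401.9697, payoff=162.3697, prob=0.061310
DDDUUU: Ā=199.7190, payoff=0.0000, prob=0.005905
UDDUUU: Ā=282.2116, payoff=42.6116, prob=0.019027
DUDUUU: Ā=270.6850, payoff=31.0850, prob=0.019027
UUDUUU: Ā=382.4896, payoff=142.8896, prob=0.061310
DDUUUU: Ā=260.0804, payoff=20.4804, prob=0.019027
UDUUUU: Ā=367.5049, payoff=127.9049, prob=0.061310
DUUUUU: Ā=355.9783, payoff=116.3783, prob=0.061310
UUUUUU: Ā=503.0128, payoff=263.4128, prob=0.197554
Price = Σ prob·payoff / R^6 = 136.075033 / 3.138428 = 43.3577

price = 43.3577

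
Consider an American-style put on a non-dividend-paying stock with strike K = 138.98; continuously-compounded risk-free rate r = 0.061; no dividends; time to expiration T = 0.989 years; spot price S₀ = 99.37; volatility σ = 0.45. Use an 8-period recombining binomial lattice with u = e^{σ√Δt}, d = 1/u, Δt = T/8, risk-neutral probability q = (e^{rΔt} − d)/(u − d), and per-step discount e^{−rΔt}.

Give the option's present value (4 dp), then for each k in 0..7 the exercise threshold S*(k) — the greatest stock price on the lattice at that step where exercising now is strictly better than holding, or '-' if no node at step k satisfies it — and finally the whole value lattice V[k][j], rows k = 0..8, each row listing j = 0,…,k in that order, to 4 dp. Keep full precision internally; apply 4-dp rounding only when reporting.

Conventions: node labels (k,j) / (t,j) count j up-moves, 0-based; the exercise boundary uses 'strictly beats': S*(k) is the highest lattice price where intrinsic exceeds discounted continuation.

Δt=0.12362  u=1.17143  d=0.85366  q=0.48435  discount=0.99249
step 8 (expiry): payoffs max(K−S,0) = 110.9555 100.5238 86.2089 66.5655 39.6100 2.6207 0.0000 0.0000 0.0000
step 7: (k=7,j=0): S=32.8286, K−S=106.1514, hold=105.1073 ⇒ V=106.1514 exercise | (k=7,j=1): S=45.0486, K−S=93.9314, hold=92.8873 ⇒ V=93.9314 exercise | (k=7,j=2): S=61.8174, K−S=77.1626, hold=76.1184 ⇒ V=77.1626 exercise | (k=7,j=3): S=84.8283, K−S=54.1517, hold=53.1076 ⇒ V=54.1517 exercise | (k=7,j=4): S=116.4046, K−S=22.5754, hold=21.5313 ⇒ V=22.5754 exercise | (k=7,j=5): S=159.7348, K−S=0.0000, hold=1.3412 ⇒ V=1.3412 continue | (k=7,j=6): S=219.1942, K−S=0.0000, hold=0.0000 ⇒ V=0.0000 continue | (k=7,j=7): S=300.7866, K−S=0.0000, hold=0.0000 ⇒ V=0.0000 continue  boundary S*=116.4046
step 6: (k=6,j=0): S=38.4562, K−S=100.5238, hold=99.4796 ⇒ V=100.5238 exercise | (k=6,j=1): S=52.7711, K−S=86.2089, hold=85.1648 ⇒ V=86.2089 exercise | (k=6,j=2): S=72.4145, K−S=66.5655, hold=65.5213 ⇒ V=66.5655 exercise | (k=6,j=3): S=99.3700, K−S=39.6100, hold=38.5659 ⇒ V=39.6100 exercise | (k=6,j=4): S=136.3593, K−S=2.6207, hold=12.1983 ⇒ V=12.1983 continue | (k=6,j=5): S=187.1175, K−S=0.0000, hold=0.6864 ⇒ V=0.6864 continue | (k=6,j=6): S=256.7697, K−S=0.0000, hold=0.0000 ⇒ V=0.0000 continue  boundary S*=99.3700
step 5: (k=5,j=0): S=45.0486, K−S=93.9314, hold=92.8873 ⇒ V=93.9314 exercise | (k=5,j=1): S=61.8174, K−S=77.1626, hold=76.1184 ⇒ V=77.1626 exercise | (k=5,j=2): S=84.8283, K−S=54.1517, hold=53.1076 ⇒ V=54.1517 exercise | (k=5,j=3): S=116.4046, K−S=22.5754, hold=26.1354 ⇒ V=26.1354 continue | (k=5,j=4): S=159.7348, K−S=0.0000, hold=6.5728 ⇒ V=6.5728 continue | (k=5,j=5): S=219.1942, K−S=0.0000, hold=0.3513 ⇒ V=0.3513 continue  boundary S*=84.8283
step 4: (k=4,j=0): S=52.7711, K−S=86.2089, hold=85.1648 ⇒ V=86.2089 exercise | (k=4,j=1): S=72.4145, K−S=66.5655, hold=65.5213 ⇒ V=66.5655 exercise | (k=4,j=2): S=99.3700, K−S=39.6100, hold=40.2772 ⇒ V=40.2772 continue | (k=4,j=3): S=136.3593, K−S=2.6207, hold=16.5351 ⇒ V=16.5351 continue | (k=4,j=4): S=187.1175, K−S=0.0000, hold=3.5327 ⇒ V=3.5327 continue  boundary S*=72.4145
step 3: (k=3,j=0): S=61.8174, K−S=77.1626, hold=76.1184 ⇒ V=77.1626 exercise | (k=3,j=1): S=84.8283, K−S=54.1517, hold=53.4283 ⇒ V=54.1517 exercise | (k=3,j=2): S=116.4046, K−S=22.5754, hold=28.5615 ⇒ V=28.5615 continue | (k=3,j=3): S=159.7348, K−S=0.0000, hold=10.1605 ⇒ V=10.1605 continue  boundary S*=84.8283
step 2: (k=2,j=0): S=72.4145, K−S=66.5655, hold=65.5213 ⇒ V=66.5655 exercise | (k=2,j=1): S=99.3700, K−S=39.6100, hold=41.4435 ⇒ V=41.4435 continue | (k=2,j=2): S=136.3593, K−S=2.6207, hold=19.5014 ⇒ V=19.5014 continue  boundary S*=72.4145
step 1: (k=1,j=0): S=84.8283, K−S=54.1517, hold=53.9890 ⇒ V=54.1517 exercise | (k=1,j=1): S=116.4046, K−S=22.5754, hold=30.5843 ⇒ V=30.5843 continue  boundary S*=84.8283
step 0: (k=0,j=0): S=99.3700, K−S=39.6100, hold=42.4158 ⇒ V=42.4158 continue  boundary S*=-

price = 42.4158
boundary = - 84.8283 72.4145 84.8283 72.4145 84.8283 99.3700 116.4046
tree:
42.4158
54.1517 30.5843
66.5655 41.4435 19.5014
77.1626 54.1517 28.5615 10.1605
86.2089 66.5655 40.2772 16.5351 3.5327
93.9314 77.1626 54.1517 26.1354 6.5728 0.3513
100.5238 86.2089 66.5655 39.6100 12.1983 0.6864 0.0000
106.1514 93.9314 77.1626 54.1517 22.5754 1.3412 0.0000 0.0000
110.9555 100.5238 86.2089 66.5655 39.6100 2.6207 0.0000 0.0000 0.0000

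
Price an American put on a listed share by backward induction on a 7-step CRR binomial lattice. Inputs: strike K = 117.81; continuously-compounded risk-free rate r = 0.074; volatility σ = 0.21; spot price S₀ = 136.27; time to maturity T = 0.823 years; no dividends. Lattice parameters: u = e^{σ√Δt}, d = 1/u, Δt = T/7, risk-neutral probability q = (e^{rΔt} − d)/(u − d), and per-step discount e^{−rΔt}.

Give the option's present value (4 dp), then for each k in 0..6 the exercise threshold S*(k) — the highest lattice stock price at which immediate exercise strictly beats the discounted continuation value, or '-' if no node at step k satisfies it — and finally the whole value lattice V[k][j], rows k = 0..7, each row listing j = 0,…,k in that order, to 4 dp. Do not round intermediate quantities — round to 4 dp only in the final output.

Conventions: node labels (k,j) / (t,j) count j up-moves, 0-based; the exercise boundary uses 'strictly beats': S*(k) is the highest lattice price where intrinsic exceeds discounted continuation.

price = 1.9282
boundary = - - - - 102.1675 95.0694 102.1675
tree:
1.9282
3.4070 0.7128
5.8653 1.3899 0.1536
9.7758 2.6636 0.3387 0.0000
15.6425 4.9884 0.7470 0.0000 0.0000
22.7406 9.0472 1.6476 0.0000 0.0000 0.0000
29.3456 15.6425 3.6338 0.0000 0.0000 0.0000 0.0000
35.4916 22.7406 8.0145 0.0000 0.0000 0.0000 0.0000 0.0000

Δt=0.11757  u=1.07466  d=0.93053  q=0.54263  discount=0.99134
step 7 (expiry): payoffs max(K−S,0) = 35.4916 22.7406 8.0145 0.0000 0.0000 0.0000 0.0000 0.0000
step 6: (k=6,j=0): S=88.4644, K−S=29.3456, hold=28.3250 ⇒ V=29.3456 exercise | (k=6,j=1): S=102.1675, K−S=15.6425, hold=14.6220 ⇒ V=15.6425 exercise | (k=6,j=2): S=117.9930, K−S=0.0000, hold=3.6338 ⇒ V=3.6338 continue | (k=6,j=3): S=136.2700, K−S=0.0000, hold=0.0000 ⇒ V=0.0000 continue | (k=6,j=4): S=157.3780, K−S=0.0000, hold=0.0000 ⇒ V=0.0000 continue | (k=6,j=5): S=181.7557, K−S=0.0000, hold=0.0000 ⇒ V=0.0000 continue | (k=6,j=6): S=209.9093, K−S=0.0000, hold=0.0000 ⇒ V=0.0000 continue  boundary S*=102.1675
step 5: (k=5,j=0): S=95.0694, K−S=22.7406, hold=21.7201 ⇒ V=22.7406 exercise | (k=5,j=1): S=109.7955, K−S=8.0145, hold=9.0472 ⇒ V=9.0472 continue | (k=5,j=2): S=126.8027, K−S=0.0000, hold=1.6476 ⇒ V=1.6476 continue | (k=5,j=3): S=146.4442, K−S=0.0000, hold=0.0000 ⇒ V=0.0000 continue | (k=5,j=4): S=169.1282, K−S=0.0000, hold=0.0000 ⇒ V=0.0000 continue | (k=5,j=5): S=195.3259, K−S=0.0000, hold=0.0000 ⇒ V=0.0000 continue  boundary S*=95.0694
step 4: (k=4,j=0): S=102.1675, K−S=15.6425, hold=15.1775 ⇒ V=15.6425 exercise | (k=4,j=1): S=117.9930, K−S=0.0000, hold=4.9884 ⇒ V=4.9884 continue | (k=4,j=2): S=136.2700, K−S=0.0000, hold=0.7470 ⇒ V=0.7470 continue | (k=4,j=3): S=157.3780, K−S=0.0000, hold=0.0000 ⇒ V=0.0000 continue | (k=4,j=4): S=181.7557, K−S=0.0000, hold=0.0000 ⇒ V=0.0000 continue  boundary S*=102.1675
step 3: (k=3,j=0): S=109.7955, K−S=8.0145, hold=9.7758 ⇒ V=9.7758 continue | (k=3,j=1): S=126.8027, K−S=0.0000, hold=2.6636 ⇒ V=2.6636 continue | (k=3,j=2): S=146.4442, K−S=0.0000, hold=0.3387 ⇒ V=0.3387 continue | (k=3,j=3): S=169.1282, K−S=0.0000, hold=0.0000 ⇒ V=0.0000 continue  boundary S*=-
step 2: (k=2,j=0): S=117.9930, K−S=0.0000, hold=5.8653 ⇒ V=5.8653 continue | (k=2,j=1): S=136.2700, K−S=0.0000, hold=1.3899 ⇒ V=1.3899 continue | (k=2,j=2): S=157.3780, K−S=0.0000, hold=0.1536 ⇒ V=0.1536 continue  boundary S*=-
step 1: (k=1,j=0): S=126.8027, K−S=0.0000, hold=3.4070 ⇒ V=3.4070 continue | (k=1,j=1): S=146.4442, K−S=0.0000, hold=0.7128 ⇒ V=0.7128 continue  boundary S*=-
step 0: (k=0,j=0): S=136.2700, K−S=0.0000, hold=1.9282 ⇒ V=1.9282 continue  boundary S*=-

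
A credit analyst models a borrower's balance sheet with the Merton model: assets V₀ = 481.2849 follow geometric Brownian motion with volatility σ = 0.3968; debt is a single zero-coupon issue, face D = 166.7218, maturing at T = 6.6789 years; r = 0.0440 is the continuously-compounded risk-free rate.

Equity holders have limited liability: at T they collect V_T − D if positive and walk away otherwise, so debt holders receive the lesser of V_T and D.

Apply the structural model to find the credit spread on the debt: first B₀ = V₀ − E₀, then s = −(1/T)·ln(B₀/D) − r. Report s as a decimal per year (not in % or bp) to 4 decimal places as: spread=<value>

spread=0.0125

Work the structural quantities from V₀ = 481.2849 against face 166.7218:
d₁ = [ln(V₀/D) + (r + σ²/2)T] / (σ√T)
   = [ln(481.2849/166.7218) + (0.0440 + 0.5·0.3968²)·6.6789] / (0.3968·√6.6789)
   = [1.060133 + 0.819669] / 1.025473 = 1.833107
d₂ = d₁ − σ√T = 1.833107 − 1.025473 = 0.807635
N(d₁) = 0.966607,  N(d₂) = 0.790350,  e^(−rT) = 0.745372
E₀ = V₀·N(d₁) − D·e^(−rT)·N(d₂)
   = 481.2849·0.966607 − 166.7218·0.745372·0.790350 = 366.996636
B₀ = V₀ − E₀ = 481.2849 − 366.996636 = 114.288264
spread = −(1/T)·ln(B₀/D) − r = −(1/6.6789)·ln(114.288264/166.7218) − 0.0440 = 0.01253666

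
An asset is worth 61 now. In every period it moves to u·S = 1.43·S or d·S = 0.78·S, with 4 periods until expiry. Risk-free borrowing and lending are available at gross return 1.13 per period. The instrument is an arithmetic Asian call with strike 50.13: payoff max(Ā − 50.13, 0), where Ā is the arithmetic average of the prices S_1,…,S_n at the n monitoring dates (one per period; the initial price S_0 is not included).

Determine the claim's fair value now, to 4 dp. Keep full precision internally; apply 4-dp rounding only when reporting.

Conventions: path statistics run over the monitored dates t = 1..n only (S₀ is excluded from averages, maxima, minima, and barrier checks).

price = 21.5019

With p* = (R−d)/(u−d) = 0.5385, sum probability × payoff across the paths and divide by R^4.
Enumerate all 2^4 = 16 price paths (U = up ×1.43, D = down ×0.78); each path with k up-moves has probability p*^k·(1−p*)^(4−k).
DDDD: Ā=34.0548, payoff=0.0000, prob=0.045377
UDDD: Ā=62.4338, payoff=12.3038, prob=0.052939
DUDD: Ā=52.5213, payoff=2.3913, prob=0.052939
UUDD: Ā=96.2891, payoff=46.1591, prob=0.061763
DDUD: Ā=44.7896, payoff=0.0000, prob=0.052939
UDUD: Ā=82.1142, payoff=31.9842, prob=0.061763
DUUD: Ā=72.2017, payoff=22.0717, prob=0.061763
UUUD: Ā=132.3698, payoff=82.2398, prob=0.072056
DDDU: Ā=38.7588, payoff=0.0000, prob=0.052939
UDDU: Ā=71.0578, payoff=20.9278, prob=0.061763
DUDU: Ā=61.1453, payoff=11.0153, prob=0.061763
UUDU: Ā=112.0998, payoff=61.9698, prob=0.072056
DDUU: Ā=53.4136, payoff=3.2836, prob=0.061763
UDUU: Ā=97.9249, payoff=47.7949, prob=0.072056
DUUU: Ā=88.0124, payoff=37.8824, prob=0.072056
UUUU: Ā=161.3560, payoff=111.2260, prob=0.084066
Price = Σ prob·payoff / R^4 = 35.058265 / 1.630474 = 21.5019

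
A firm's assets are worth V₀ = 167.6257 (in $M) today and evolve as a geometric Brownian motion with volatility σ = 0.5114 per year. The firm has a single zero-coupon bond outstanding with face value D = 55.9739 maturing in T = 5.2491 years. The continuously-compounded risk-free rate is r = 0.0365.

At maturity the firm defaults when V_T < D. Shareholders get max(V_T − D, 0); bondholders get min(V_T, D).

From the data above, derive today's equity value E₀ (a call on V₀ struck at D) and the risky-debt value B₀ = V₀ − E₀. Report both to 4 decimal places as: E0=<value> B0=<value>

With assets at 167.6257 and a single debt payment of 55.9739 at 5.2491 years:
d₁ = [ln(V₀/D) + (r + σ²/2)T] / (σ√T)
   = [ln(167.6257/55.9739) + (0.0365 + 0.5·0.5114²)·5.2491] / (0.5114·√5.2491)
   = [1.096848 + 0.877991] / 1.171664 = 1.685499
d₂ = d₁ − σ√T = 1.685499 − 1.171664 = 0.513835
N(d₁) = 0.954054,  N(d₂) = 0.696316,  e^(−rT) = 0.825644
E₀ = V₀·N(d₁) − D·e^(−rT)·N(d₂)
   = 167.6257·0.954054 − 55.9739·0.825644·0.696316 = 127.744041
B₀ = V₀ − E₀ = 167.6257 − 127.744041 = 39.881659

E0=127.7440 B0=39.8817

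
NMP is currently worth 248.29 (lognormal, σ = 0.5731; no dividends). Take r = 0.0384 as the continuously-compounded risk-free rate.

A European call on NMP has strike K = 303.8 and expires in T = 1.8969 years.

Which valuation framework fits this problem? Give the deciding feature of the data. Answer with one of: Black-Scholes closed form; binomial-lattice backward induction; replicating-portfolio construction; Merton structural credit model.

Key observation: the strike-303.8 call on NMP is European-exercise on a continuously-modelled lognormal underlying, so its value is a single closed-form evaluation.

framework: Black-Scholes closed form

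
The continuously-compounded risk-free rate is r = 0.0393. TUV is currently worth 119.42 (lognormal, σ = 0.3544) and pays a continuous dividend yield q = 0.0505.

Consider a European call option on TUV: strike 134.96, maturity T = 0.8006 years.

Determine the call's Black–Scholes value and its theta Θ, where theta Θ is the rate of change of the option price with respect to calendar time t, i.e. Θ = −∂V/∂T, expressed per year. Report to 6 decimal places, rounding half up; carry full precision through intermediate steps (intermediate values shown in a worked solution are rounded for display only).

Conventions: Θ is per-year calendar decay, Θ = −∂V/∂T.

price = 8.709503
Θ = -7.915166

σ√T = 0.3544·√0.8006 = 0.317104
d₁ = (ln(S/K) + (r−q+σ²/2)T) / (σ√T) = (ln(119.42/134.96) + (0.0393−0.0505+0.3544²/2)·0.8006) / 0.317104 = (-0.122332 + 0.041311) / 0.317104 = -0.255503
d₂ = d₁ − σ√T = -0.255503 − 0.317104 = -0.572607
e^{−rT} = 0.969026
e^{−qT} = 0.960376
N(d₁) = 0.399167,  N(d₂) = 0.283455
Call price V = S·e^{−qT}·N(d₁) − K·e^{−rT}·N(d₂) = 45.779738 − 37.070235 = 8.709503
φ(d₁) = (1/√(2π))·e^{−d₁²/2} = 0.386131
Θ = −S·e^{−qT}·φ(d₁)·σ/(2√T) + q·S·e^{−qT}·N(d₁) − r·K·e^{−rT}·N(d₂) = −8.770182 + 2.311877 − 1.456860 = -7.915166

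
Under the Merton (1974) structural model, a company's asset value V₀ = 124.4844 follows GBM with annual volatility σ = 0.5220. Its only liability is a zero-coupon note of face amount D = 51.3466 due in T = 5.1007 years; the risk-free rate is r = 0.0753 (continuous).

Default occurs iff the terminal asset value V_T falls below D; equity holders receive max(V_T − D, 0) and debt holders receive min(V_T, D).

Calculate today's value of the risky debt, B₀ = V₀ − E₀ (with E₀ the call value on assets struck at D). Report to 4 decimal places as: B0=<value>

Equity is a call on the firm's assets struck at D = 51.3466:
d₁ = [ln(V₀/D) + (r + σ²/2)T] / (σ√T)
   = [ln(124.4844/51.3466) + (0.0753 + 0.5·0.5220²)·5.1007] / (0.5220·√5.1007)
   = [0.885582 + 1.079012] / 1.178923 = 1.666431
d₂ = d₁ − σ√T = 1.666431 − 1.178923 = 0.487508
N(d₁) = 0.952186,  N(d₂) = 0.687051,  e^(−rT) = 0.681075
E₀ = V₀·N(d₁) − D·e^(−rT)·N(d₂)
   = 124.4844·0.952186 − 51.3466·0.681075·0.687051 = 94.505548
B₀ = V₀ − E₀ = 124.4844 − 94.505548 = 29.978852

B0=29.9789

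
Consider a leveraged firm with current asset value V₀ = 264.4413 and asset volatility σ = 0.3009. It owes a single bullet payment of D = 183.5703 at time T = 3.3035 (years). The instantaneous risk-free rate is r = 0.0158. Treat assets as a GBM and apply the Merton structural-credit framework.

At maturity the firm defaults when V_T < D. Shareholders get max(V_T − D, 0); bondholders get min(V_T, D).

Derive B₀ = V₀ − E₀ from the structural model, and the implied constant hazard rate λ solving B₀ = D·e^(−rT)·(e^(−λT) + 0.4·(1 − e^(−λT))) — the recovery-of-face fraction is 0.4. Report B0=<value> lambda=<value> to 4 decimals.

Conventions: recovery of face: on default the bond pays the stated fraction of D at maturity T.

Apply the equity-as-call identities (strike 183.5703, horizon 3.3035 years):
d₁ = [ln(V₀/D) + (r + σ²/2)T] / (σ√T)
   = [ln(264.4413/183.5703) + (0.0158 + 0.5·0.3009²)·3.3035] / (0.3009·√3.3035)
   = [0.365022 + 0.201746] / 0.546902 = 1.036324
d₂ = d₁ − σ√T = 1.036324 − 0.546902 = 0.489423
N(d₁) = 0.849975,  N(d₂) = 0.687729,  e^(−rT) = 0.949143
E₀ = V₀·N(d₁) − D·e^(−rT)·N(d₂)
   = 264.4413·0.849975 − 183.5703·0.949143·0.687729 = 104.942276
B₀ = V₀ − E₀ = 264.4413 − 104.942276 = 159.499024
e^(−λT) = (B₀·e^(rT)/D − 0.4)/(1 − 0.4) = (159.4990·1.053581/183.5703 − 0.4)/0.6 = 0.85904486
λ = −ln(0.85904486)/3.3035 = 0.045992

B0=159.4990 lambda=0.0460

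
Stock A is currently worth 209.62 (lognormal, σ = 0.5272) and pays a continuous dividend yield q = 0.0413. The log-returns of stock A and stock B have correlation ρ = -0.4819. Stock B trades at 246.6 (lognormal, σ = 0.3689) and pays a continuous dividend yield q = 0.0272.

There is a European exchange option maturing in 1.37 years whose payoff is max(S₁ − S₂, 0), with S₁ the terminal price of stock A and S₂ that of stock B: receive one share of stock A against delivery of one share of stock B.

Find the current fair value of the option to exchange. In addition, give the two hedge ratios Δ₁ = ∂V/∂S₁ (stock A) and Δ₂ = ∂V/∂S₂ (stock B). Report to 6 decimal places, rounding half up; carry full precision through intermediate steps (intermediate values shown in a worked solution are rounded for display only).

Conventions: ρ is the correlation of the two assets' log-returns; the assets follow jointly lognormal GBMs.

exchange price = 57.931814
Δ1 = 0.567092
Δ2 = -0.247129

σ_eff = √(σ₁² + σ₂² − 2ρσ₁σ₂) = √(0.5272² + 0.3689² − 2·-0.4819·0.5272·0.3689) = 0.775545
d₁ = (ln(S₁/S₂) + (q₂ − q₁ + σ_eff²/2)T) / (σ_eff√T) = (ln(209.62/246.6) + (0.0272 − 0.0413 + 0.300735)·1.37) / 0.907753 = 0.253615
d₂ = d₁ − σ_eff√T = 0.253615 − 0.907753 = -0.654138
N(d₁) = 0.600103,  N(d₂) = 0.256511
V = S₁·e^{−q₁T}·N(d₁) − S₂·e^{−q₂T}·N(d₂) = 118.873740 − 60.941926 = 57.931814
Key observation: the rate r is irrelevant here: denominating values in stock B turns the exchange into a ratio option on S₁/S₂, and discounting at r drops out.
Δ₁ = e^{−q₁T}·N(d₁) = 0.567092;  Δ₂ = −e^{−q₂T}·N(d₂) = -0.247129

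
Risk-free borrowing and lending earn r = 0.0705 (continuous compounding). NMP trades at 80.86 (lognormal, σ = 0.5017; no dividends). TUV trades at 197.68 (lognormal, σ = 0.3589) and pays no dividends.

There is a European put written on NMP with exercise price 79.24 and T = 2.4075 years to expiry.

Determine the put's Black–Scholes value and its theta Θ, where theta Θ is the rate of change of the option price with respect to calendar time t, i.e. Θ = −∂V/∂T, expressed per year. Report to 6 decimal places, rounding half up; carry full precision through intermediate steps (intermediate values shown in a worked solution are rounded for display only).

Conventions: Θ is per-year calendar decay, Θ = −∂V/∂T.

price = 16.005642
Θ = -1.638441

σ√T = 0.5017·√2.4075 = 0.778444
d₁ = (ln(S/K) + (r+σ²/2)T) / (σ√T) = (ln(80.86/79.24) + (0.0705+0.5017²/2)·2.4075) / 0.778444 = (0.020238 + 0.472716) / 0.778444 = 0.633256
d₂ = d₁ − σ√T = 0.633256 − 0.778444 = -0.145188
e^{−rT} = 0.843894
N(−d₁) = 0.263283,  N(−d₂) = 0.557719
Put price V = K·e^{−rT}·N(−d₂) − S·N(−d₁) = 37.294726 − 21.289084 = 16.005642
φ(d₁) = (1/√(2π))·e^{−d₁²/2} = 0.326461
Θ = −S·φ(d₁)·σ/(2√T) + r·K·e^{−rT}·N(−d₂) = −4.267720 + 2.629278 = -1.638441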